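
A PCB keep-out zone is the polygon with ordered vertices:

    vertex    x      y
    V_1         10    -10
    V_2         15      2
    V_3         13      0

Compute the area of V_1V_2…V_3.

7

Apply the shoelace formula: 2A = Σ (x_i·y_{i+1} − x_{i+1}·y_i), indices taken mod 3.
V_1→V_2: (10)(2) − (15)(-10) = 170
V_2→V_3: (15)(0) − (13)(2) = -26
V_3→V_1: (13)(-10) − (10)(0) = -130
Σ = 14
Area = |Σ|/2 = 7.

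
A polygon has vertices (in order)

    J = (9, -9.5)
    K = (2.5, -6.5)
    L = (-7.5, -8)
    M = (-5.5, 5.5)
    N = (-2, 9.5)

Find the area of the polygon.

Apply the shoelace (surveyor's) formula: 2A = Σ (x_i·y_{i+1} − x_{i+1}·y_i), indices taken mod 5.
Cross-terms: -34.75, -68.75, -85.25, -41.25, -66.5  ⇒  Σ = -296.5
Area = |Σ|/2 = 148.25.

148.25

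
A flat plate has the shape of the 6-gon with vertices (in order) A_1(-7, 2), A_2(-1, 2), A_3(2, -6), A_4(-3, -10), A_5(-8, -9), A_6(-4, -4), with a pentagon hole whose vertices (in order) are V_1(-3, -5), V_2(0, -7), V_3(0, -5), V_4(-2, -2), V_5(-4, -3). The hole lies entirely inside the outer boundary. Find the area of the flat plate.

60.5

Outer boundary:
Cross-terms: -12, 2, -38, -53, -4, -36  ⇒  Σ = -141
Area = |Σ|/2 = 70.5.
Hole:
Σ = (21) + (0) + (-10) + (-2) + (11) = 20
Area = |Σ|/2 = 10.
Net area = 70.5 − 10 = 60.5.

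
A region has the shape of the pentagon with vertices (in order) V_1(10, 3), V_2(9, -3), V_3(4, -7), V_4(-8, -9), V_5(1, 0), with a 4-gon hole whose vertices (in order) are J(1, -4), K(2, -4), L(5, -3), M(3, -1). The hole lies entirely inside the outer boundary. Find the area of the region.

88.5

Outer boundary:
V_1→V_2: (10)(-3) − (9)(3) = -57
V_2→V_3: (9)(-7) − (4)(-3) = -51
V_3→V_4: (4)(-9) − (-8)(-7) = -92
V_4→V_5: (-8)(0) − (1)(-9) = 9
V_5→V_1: (1)(3) − (10)(0) = 3
Σ = -188
Area = |Σ|/2 = 94.
Hole:
Apply the shoelace formula: 2A = Σ (x_i·y_{i+1} − x_{i+1}·y_i), indices taken mod 4.
Σ = (4) + (14) + (4) + (-11) = 11
Area = |Σ|/2 = 5.5.
Net area = 94 − 5.5 = 88.5.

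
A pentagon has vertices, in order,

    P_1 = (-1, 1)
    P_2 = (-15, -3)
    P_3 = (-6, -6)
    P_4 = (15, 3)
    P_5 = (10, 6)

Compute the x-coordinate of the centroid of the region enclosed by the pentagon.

82/119

Apply the surveyor's formula. First the cross-terms c_i = x_i·y_{i+1} − x_{i+1}·y_i:
  18, 72, 72, 60, 16  ⇒  2A = 238, A = 119.
Then Σ (x_i + x_{i+1})·c_i = 492, so x̄ = 492 / (6·119) = 82/119.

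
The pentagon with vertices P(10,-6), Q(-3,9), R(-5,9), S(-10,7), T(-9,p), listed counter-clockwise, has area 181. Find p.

Write out the shoelace sum; only the two edges meeting at T involve p:
2·Area = [((-10)·p − (-9)·7) + ((-9)·(-6) − 10·p)] + 145
       = -20·p + 262 = 362
⇒ p = -5.

-5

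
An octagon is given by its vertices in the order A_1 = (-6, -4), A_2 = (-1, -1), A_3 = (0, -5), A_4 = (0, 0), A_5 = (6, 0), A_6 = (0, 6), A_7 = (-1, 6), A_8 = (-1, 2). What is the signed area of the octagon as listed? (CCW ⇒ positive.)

34.5

Σ = (2) + (5) + (0) + (0) + (36) + (6) + (4) + (16) = 69
Signed area = Σ/2 = 34.5 (positive ⇒ counter-clockwise traversal).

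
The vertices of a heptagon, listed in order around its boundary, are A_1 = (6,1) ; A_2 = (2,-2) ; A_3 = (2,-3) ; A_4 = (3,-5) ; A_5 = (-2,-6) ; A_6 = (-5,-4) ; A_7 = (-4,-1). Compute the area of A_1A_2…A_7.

A_1→A_2: (6)(-2) − (2)(1) = -14
A_2→A_3: (2)(-3) − (2)(-2) = -2
A_3→A_4: (2)(-5) − (3)(-3) = -1
A_4→A_5: (3)(-6) − (-2)(-5) = -28
A_5→A_6: (-2)(-4) − (-5)(-6) = -22
A_6→A_7: (-5)(-1) − (-4)(-4) = -11
A_7→A_1: (-4)(1) − (6)(-1) = 2
Σ = -76
Area = |Σ|/2 = 38.

38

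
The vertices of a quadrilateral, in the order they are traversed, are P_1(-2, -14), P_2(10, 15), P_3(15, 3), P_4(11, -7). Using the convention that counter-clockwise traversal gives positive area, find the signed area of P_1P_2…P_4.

-195.5

Apply the surveyor's formula: 2A = Σ (x_i·y_{i+1} − x_{i+1}·y_i), indices taken mod 4.
Σ = (110) + (-195) + (-138) + (-168) = -391
Signed area = Σ/2 = -195.5 (negative ⇒ clockwise traversal).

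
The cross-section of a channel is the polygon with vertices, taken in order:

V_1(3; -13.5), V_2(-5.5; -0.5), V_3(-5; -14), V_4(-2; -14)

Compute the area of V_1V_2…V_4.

54.875

Cross-terms: -75.75, 74.5, 42, 69  ⇒  Σ = 109.75
Area = |Σ|/2 = 54.875.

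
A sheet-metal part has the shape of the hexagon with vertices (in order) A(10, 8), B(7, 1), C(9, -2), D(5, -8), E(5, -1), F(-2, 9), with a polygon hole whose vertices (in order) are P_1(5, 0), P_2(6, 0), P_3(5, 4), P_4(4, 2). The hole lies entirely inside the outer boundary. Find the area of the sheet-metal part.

Outer boundary:
Apply the surveyor's formula: 2A = Σ (x_i·y_{i+1} − x_{i+1}·y_i), indices taken mod 6.
Σ = (-46) + (-23) + (-62) + (35) + (43) + (-106) = -159
Area = |Σ|/2 = 79.5.
Hole:
Apply the surveyor's formula: 2A = Σ (x_i·y_{i+1} − x_{i+1}·y_i), indices taken mod 4.
Cross-terms: 0, 24, -6, -10  ⇒  Σ = 8
Area = |Σ|/2 = 4.
Net area = 79.5 − 4 = 75.5.

75.5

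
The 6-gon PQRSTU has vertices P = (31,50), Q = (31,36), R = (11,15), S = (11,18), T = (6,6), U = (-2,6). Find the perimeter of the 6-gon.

122

|PQ| = √((0)² + (-14)²) = √196 = 14
|QR| = √((-20)² + (-21)²) = √841 = 29
|RS| = √((0)² + (3)²) = √9 = 3
|ST| = √((-5)² + (-12)²) = √169 = 13
|TU| = √((-8)² + (0)²) = √64 = 8
|UP| = √((33)² + (44)²) = √3025 = 55
Perimeter = 14 + 29 + 3 + 13 + 8 + 55 = 122.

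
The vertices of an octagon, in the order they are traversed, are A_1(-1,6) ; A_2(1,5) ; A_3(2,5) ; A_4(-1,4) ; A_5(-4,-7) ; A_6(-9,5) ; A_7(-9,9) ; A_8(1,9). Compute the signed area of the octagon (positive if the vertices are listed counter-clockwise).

Σ = (-11) + (-5) + (13) + (23) + (-83) + (-36) + (-90) + (15) = -174
Signed area = Σ/2 = -87 (negative ⇒ clockwise traversal).

-87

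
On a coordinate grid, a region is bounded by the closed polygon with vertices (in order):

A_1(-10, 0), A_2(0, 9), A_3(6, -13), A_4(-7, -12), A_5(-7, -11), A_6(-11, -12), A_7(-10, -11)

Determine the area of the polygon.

Σ = (-90) + (-54) + (-163) + (-7) + (-37) + (1) + (-110) = -460
Area = |Σ|/2 = 230.

230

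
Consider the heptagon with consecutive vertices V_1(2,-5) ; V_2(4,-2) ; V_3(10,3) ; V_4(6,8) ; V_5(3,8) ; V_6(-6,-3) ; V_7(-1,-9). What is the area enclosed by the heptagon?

V_1→V_2: (2)(-2) − (4)(-5) = 16
V_2→V_3: (4)(3) − (10)(-2) = 32
V_3→V_4: (10)(8) − (6)(3) = 62
V_4→V_5: (6)(8) − (3)(8) = 24
V_5→V_6: (3)(-3) − (-6)(8) = 39
V_6→V_7: (-6)(-9) − (-1)(-3) = 51
V_7→V_1: (-1)(-5) − (2)(-9) = 23
Σ = 247
Area = |Σ|/2 = 123.5.

123.5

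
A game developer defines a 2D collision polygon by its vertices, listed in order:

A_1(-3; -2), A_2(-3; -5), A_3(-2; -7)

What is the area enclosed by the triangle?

1.5

Σ = (9) + (11) + (-17) = 3
Area = |Σ|/2 = 1.5.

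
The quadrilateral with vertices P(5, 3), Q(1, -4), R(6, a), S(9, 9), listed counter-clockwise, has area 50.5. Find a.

-8

The doubled signed area Σ (x_i y_{i+1} − x_{i+1} y_i) is linear in a.
With a=0 it equals 37; the coefficient of a is -8 (from the two edges through R).
So -8·a + 37 = 2·50.5 = 101 ⇒ a = -8.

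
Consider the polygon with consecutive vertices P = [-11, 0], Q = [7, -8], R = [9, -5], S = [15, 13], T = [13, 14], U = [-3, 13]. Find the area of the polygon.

356

Cross-terms: 88, 37, 192, 41, 211, 143  ⇒  Σ = 712
Area = |Σ|/2 = 356.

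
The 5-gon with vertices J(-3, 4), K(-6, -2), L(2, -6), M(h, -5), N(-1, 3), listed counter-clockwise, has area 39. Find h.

The doubled signed area Σ (x_i y_{i+1} − x_{i+1} y_i) is linear in h.
With h=0 it equals 60; the coefficient of h is 9 (from the two edges through M).
So 9·h + 60 = 2·39 = 78 ⇒ h = 2.

2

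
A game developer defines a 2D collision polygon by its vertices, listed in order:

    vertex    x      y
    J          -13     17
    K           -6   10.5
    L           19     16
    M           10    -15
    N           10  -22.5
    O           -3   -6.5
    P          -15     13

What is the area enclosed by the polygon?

J→K: (-13)(10.5) − (-6)(17) = -34.5
K→L: (-6)(16) − (19)(10.5) = -295.5
L→M: (19)(-15) − (10)(16) = -445
M→N: (10)(-22.5) − (10)(-15) = -75
N→O: (10)(-6.5) − (-3)(-22.5) = -132.5
O→P: (-3)(13) − (-15)(-6.5) = -136.5
P→J: (-15)(17) − (-13)(13) = -86
Σ = -1205
Area = |Σ|/2 = 602.5.

602.5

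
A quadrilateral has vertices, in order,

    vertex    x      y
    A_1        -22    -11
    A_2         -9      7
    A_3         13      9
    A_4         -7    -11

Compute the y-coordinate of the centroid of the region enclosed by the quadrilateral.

Apply the shoelace (surveyor's) formula. First the cross-terms c_i = x_i·y_{i+1} − x_{i+1}·y_i:
  -253, -172, -80, -165  ⇒  2A = -670, A = -335.
Then Σ (y_i + y_{i+1})·c_i = 2050, so ȳ = 2050 / (6·(-335)) = -205/201.

-205/201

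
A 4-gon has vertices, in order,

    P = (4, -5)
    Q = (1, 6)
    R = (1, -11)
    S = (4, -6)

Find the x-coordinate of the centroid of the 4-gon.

37/18

Apply Gauss's area formula. First the cross-terms c_i = x_i·y_{i+1} − x_{i+1}·y_i:
  29, -17, 38, 4  ⇒  2A = 54, A = 27.
Then Σ (x_i + x_{i+1})·c_i = 333, so x̄ = 333 / (6·27) = 37/18.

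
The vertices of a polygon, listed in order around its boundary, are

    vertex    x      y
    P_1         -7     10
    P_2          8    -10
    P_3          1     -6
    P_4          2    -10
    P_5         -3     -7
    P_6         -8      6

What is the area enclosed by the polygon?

101

Cross-terms: -10, -38, 2, -44, -74, -38  ⇒  Σ = -202
Area = |Σ|/2 = 101.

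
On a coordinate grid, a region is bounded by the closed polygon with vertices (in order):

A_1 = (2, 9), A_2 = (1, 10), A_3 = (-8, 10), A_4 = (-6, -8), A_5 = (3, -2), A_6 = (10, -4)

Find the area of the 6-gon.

Cross-terms: 11, 90, 124, 36, 8, 98  ⇒  Σ = 367
Area = |Σ|/2 = 183.5.

183.5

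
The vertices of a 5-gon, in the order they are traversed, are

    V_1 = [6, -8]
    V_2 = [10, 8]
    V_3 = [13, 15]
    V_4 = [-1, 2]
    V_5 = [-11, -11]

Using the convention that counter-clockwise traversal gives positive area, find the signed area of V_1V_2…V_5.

201

Σ = (128) + (46) + (41) + (33) + (154) = 402
Signed area = Σ/2 = 201 (positive ⇒ counter-clockwise traversal).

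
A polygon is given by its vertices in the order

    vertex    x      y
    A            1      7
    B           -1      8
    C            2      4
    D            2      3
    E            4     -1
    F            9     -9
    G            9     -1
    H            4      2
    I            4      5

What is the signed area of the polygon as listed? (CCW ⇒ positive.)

40.5

A→B: (1)(8) − (-1)(7) = 15
B→C: (-1)(4) − (2)(8) = -20
C→D: (2)(3) − (2)(4) = -2
D→E: (2)(-1) − (4)(3) = -14
E→F: (4)(-9) − (9)(-1) = -27
F→G: (9)(-1) − (9)(-9) = 72
G→H: (9)(2) − (4)(-1) = 22
H→I: (4)(5) − (4)(2) = 12
I→A: (4)(7) − (1)(5) = 23
Σ = 81
Signed area = Σ/2 = 40.5 (positive ⇒ counter-clockwise traversal).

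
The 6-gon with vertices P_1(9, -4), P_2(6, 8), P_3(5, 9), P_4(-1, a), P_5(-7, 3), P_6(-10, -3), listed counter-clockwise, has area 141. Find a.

4

Write out the shoelace sum; only the two edges meeting at P_4 involve a:
2·Area = [(5·a − (-1)·9) + ((-1)·3 − (-7)·a)] + 228
       = 12·a + 234 = 282
⇒ a = 4.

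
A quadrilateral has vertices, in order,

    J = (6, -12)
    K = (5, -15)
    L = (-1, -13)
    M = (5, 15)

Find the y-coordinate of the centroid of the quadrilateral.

Apply the shoelace formula. First the cross-terms c_i = x_i·y_{i+1} − x_{i+1}·y_i:
  -30, -80, 50, -150  ⇒  2A = -210, A = -105.
Then Σ (y_i + y_{i+1})·c_i = 2700, so ȳ = 2700 / (6·(-105)) = -30/7.

-30/7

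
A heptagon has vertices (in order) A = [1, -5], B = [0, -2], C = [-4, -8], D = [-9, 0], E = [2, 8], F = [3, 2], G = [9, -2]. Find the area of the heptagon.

Cross-terms: -2, -8, -72, -72, -20, -24, -43  ⇒  Σ = -241
Area = |Σ|/2 = 120.5.

120.5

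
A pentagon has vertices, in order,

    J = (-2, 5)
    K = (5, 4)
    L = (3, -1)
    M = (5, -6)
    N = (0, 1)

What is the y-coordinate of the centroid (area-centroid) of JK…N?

Apply the shoelace (surveyor's) formula. First the cross-terms c_i = x_i·y_{i+1} − x_{i+1}·y_i:
  -33, -17, -13, 5, 2  ⇒  2A = -56, A = -28.
Then Σ (y_i + y_{i+1})·c_i = -270, so ȳ = -270 / (6·(-28)) = 45/28.

45/28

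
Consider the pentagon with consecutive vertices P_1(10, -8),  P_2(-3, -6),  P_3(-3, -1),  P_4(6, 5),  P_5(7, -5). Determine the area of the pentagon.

Cross-terms: -84, -15, -9, -65, -6  ⇒  Σ = -179
Area = |Σ|/2 = 89.5.

89.5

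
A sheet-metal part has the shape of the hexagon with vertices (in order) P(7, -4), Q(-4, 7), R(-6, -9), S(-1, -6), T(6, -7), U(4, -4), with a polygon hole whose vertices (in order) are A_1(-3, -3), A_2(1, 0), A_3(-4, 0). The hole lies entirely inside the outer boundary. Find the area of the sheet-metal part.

Outer boundary:
P→Q: (7)(7) − (-4)(-4) = 33
Q→R: (-4)(-9) − (-6)(7) = 78
R→S: (-6)(-6) − (-1)(-9) = 27
S→T: (-1)(-7) − (6)(-6) = 43
T→U: (6)(-4) − (4)(-7) = 4
U→P: (4)(-4) − (7)(-4) = 12
Σ = 197
Area = |Σ|/2 = 98.5.
Hole:
Apply the shoelace formula: 2A = Σ (x_i·y_{i+1} − x_{i+1}·y_i), indices taken mod 3.
Cross-terms: 3, 0, 12  ⇒  Σ = 15
Area = |Σ|/2 = 7.5.
Net area = 98.5 − 7.5 = 91.

91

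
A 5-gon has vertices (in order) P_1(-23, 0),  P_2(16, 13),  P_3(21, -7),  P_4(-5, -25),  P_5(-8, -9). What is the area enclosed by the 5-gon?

803

Apply the surveyor's formula: 2A = Σ (x_i·y_{i+1} − x_{i+1}·y_i), indices taken mod 5.
Σ = (-299) + (-385) + (-560) + (-155) + (-207) = -1606
Area = |Σ|/2 = 803.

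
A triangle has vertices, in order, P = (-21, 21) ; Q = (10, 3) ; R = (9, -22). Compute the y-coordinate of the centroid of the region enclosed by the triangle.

2/3

Apply the shoelace (surveyor's) formula. First the cross-terms c_i = x_i·y_{i+1} − x_{i+1}·y_i:
  -273, -247, -273  ⇒  2A = -793, A = -396.5.
Then Σ (y_i + y_{i+1})·c_i = -1586, so ȳ = -1586 / (6·(-396.5)) = 2/3.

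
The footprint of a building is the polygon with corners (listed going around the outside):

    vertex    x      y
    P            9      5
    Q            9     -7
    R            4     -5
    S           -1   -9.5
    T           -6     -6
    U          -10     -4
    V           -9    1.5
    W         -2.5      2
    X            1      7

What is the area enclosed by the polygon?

Apply Gauss's area formula: 2A = Σ (x_i·y_{i+1} − x_{i+1}·y_i), indices taken mod 9.
Σ = (-108) + (-17) + (-43) + (-51) + (-36) + (-51) + (-14.25) + (-19.5) + (-58) = -397.75
Area = |Σ|/2 = 198.875.

198.875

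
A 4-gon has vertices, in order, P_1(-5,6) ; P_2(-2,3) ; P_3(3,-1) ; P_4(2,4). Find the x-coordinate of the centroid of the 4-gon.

-1/9

Apply the surveyor's formula. First the cross-terms c_i = x_i·y_{i+1} − x_{i+1}·y_i:
  -3, -7, 14, 32  ⇒  2A = 36, A = 18.
Then Σ (x_i + x_{i+1})·c_i = -12, so x̄ = -12 / (6·18) = -1/9.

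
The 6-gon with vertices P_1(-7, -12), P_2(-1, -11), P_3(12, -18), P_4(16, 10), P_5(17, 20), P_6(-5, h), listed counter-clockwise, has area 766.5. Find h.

The doubled signed area Σ (x_i y_{i+1} − x_{i+1} y_i) is linear in h.
With h=0 it equals 933; the coefficient of h is 24 (from the two edges through P_6).
So 24·h + 933 = 2·766.5 = 1533 ⇒ h = 25.

25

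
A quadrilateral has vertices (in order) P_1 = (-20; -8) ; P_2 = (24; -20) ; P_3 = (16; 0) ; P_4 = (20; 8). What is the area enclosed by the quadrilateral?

Cross-terms: 592, 320, 128, 0  ⇒  Σ = 1040
Area = |Σ|/2 = 520.

520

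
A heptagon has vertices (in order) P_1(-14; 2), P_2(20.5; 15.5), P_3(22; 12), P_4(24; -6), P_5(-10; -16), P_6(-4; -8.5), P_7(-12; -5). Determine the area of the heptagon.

P_1→P_2: (-14)(15.5) − (20.5)(2) = -258
P_2→P_3: (20.5)(12) − (22)(15.5) = -95
P_3→P_4: (22)(-6) − (24)(12) = -420
P_4→P_5: (24)(-16) − (-10)(-6) = -444
P_5→P_6: (-10)(-8.5) − (-4)(-16) = 21
P_6→P_7: (-4)(-5) − (-12)(-8.5) = -82
P_7→P_1: (-12)(2) − (-14)(-5) = -94
Σ = -1372
Area = |Σ|/2 = 686.

686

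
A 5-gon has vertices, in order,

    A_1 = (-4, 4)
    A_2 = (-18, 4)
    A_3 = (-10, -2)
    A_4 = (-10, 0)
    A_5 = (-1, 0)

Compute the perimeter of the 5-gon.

|A_1A_2| = √((-14)² + (0)²) = √196 = 14
|A_2A_3| = √((8)² + (-6)²) = √100 = 10
|A_3A_4| = √((0)² + (2)²) = √4 = 2
|A_4A_5| = √((9)² + (0)²) = √81 = 9
|A_5A_1| = √((-3)² + (4)²) = √25 = 5
Perimeter = 14 + 10 + 2 + 9 + 5 = 40.

40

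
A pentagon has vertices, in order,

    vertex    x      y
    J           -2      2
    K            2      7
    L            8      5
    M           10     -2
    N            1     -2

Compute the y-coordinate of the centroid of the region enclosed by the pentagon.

28/15

Apply the surveyor's formula. First the cross-terms c_i = x_i·y_{i+1} − x_{i+1}·y_i:
  -18, -46, -66, -18, -2  ⇒  2A = -150, A = -75.
Then Σ (y_i + y_{i+1})·c_i = -840, so ȳ = -840 / (6·(-75)) = 28/15.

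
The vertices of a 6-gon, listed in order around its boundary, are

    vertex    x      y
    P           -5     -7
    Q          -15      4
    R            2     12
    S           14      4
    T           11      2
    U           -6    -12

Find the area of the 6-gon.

Apply the shoelace (surveyor's) formula: 2A = Σ (x_i·y_{i+1} − x_{i+1}·y_i), indices taken mod 6.
Σ = (-125) + (-188) + (-160) + (-16) + (-120) + (-18) = -627
Area = |Σ|/2 = 313.5.

313.5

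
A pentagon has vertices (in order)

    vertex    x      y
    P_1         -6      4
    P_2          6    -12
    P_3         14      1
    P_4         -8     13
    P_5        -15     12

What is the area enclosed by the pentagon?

Apply the surveyor's formula: 2A = Σ (x_i·y_{i+1} − x_{i+1}·y_i), indices taken mod 5.
Σ = (48) + (174) + (190) + (99) + (12) = 523
Area = |Σ|/2 = 261.5.

261.5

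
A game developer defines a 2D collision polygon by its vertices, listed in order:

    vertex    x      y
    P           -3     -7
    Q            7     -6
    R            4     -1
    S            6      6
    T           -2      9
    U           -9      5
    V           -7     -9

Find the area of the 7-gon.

194.5

Apply the shoelace (surveyor's) formula: 2A = Σ (x_i·y_{i+1} − x_{i+1}·y_i), indices taken mod 7.
Σ = (67) + (17) + (30) + (66) + (71) + (116) + (22) = 389
Area = |Σ|/2 = 194.5.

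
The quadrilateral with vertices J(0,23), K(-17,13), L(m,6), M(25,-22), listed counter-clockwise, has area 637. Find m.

The doubled signed area Σ (x_i y_{i+1} − x_{i+1} y_i) is linear in m.
With m=0 it equals 714; the coefficient of m is -35 (from the two edges through L).
So -35·m + 714 = 2·637 = 1274 ⇒ m = -16.

-16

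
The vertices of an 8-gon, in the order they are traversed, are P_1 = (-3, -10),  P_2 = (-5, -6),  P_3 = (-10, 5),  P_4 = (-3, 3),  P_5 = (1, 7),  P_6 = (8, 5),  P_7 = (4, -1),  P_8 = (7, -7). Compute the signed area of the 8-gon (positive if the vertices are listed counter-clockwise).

Σ = (-32) + (-85) + (-15) + (-24) + (-51) + (-28) + (-21) + (-91) = -347
Signed area = Σ/2 = -173.5 (negative ⇒ clockwise traversal).

-173.5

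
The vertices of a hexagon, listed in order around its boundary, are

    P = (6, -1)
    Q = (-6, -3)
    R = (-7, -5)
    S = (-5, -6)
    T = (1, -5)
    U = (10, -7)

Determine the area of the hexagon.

Apply the shoelace (surveyor's) formula: 2A = Σ (x_i·y_{i+1} − x_{i+1}·y_i), indices taken mod 6.
Σ = (-24) + (9) + (17) + (31) + (43) + (32) = 108
Area = |Σ|/2 = 54.

54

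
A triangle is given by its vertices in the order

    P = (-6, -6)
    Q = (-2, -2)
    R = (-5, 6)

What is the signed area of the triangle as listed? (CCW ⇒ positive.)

Σ = (0) + (-22) + (66) = 44
Signed area = Σ/2 = 22 (positive ⇒ counter-clockwise traversal).

22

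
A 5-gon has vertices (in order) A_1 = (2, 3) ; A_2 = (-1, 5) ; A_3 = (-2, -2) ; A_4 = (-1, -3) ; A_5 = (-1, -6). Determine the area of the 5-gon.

A_1→A_2: (2)(5) − (-1)(3) = 13
A_2→A_3: (-1)(-2) − (-2)(5) = 12
A_3→A_4: (-2)(-3) − (-1)(-2) = 4
A_4→A_5: (-1)(-6) − (-1)(-3) = 3
A_5→A_1: (-1)(3) − (2)(-6) = 9
Σ = 41
Area = |Σ|/2 = 20.5.

20.5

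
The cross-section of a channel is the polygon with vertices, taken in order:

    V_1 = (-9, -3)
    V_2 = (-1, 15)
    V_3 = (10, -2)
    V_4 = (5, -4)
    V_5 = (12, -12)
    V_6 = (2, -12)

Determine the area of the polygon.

281

Apply Gauss's area formula: 2A = Σ (x_i·y_{i+1} − x_{i+1}·y_i), indices taken mod 6.
Cross-terms: -138, -148, -30, -12, -120, -114  ⇒  Σ = -562
Area = |Σ|/2 = 281.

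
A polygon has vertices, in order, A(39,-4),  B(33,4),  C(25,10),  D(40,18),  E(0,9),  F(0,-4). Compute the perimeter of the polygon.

|AB| = √((-6)² + (8)²) = √100 = 10
|BC| = √((-8)² + (6)²) = √100 = 10
|CD| = √((15)² + (8)²) = √289 = 17
|DE| = √((-40)² + (-9)²) = √1681 = 41
|EF| = √((0)² + (-13)²) = √169 = 13
|FA| = √((39)² + (0)²) = √1521 = 39
Perimeter = 10 + 10 + 17 + 41 + 13 + 39 = 130.

130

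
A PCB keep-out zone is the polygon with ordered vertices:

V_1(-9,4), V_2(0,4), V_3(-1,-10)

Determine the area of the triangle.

Apply Gauss's area formula: 2A = Σ (x_i·y_{i+1} − x_{i+1}·y_i), indices taken mod 3.
Cross-terms: -36, 4, -94  ⇒  Σ = -126
Area = |Σ|/2 = 63.

63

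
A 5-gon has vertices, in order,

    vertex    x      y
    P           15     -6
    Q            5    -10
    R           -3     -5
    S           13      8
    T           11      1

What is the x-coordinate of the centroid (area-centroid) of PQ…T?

1001/145

Apply the surveyor's formula. First the cross-terms c_i = x_i·y_{i+1} − x_{i+1}·y_i:
  -120, -55, 41, -75, -81  ⇒  2A = -290, A = -145.
Then Σ (x_i + x_{i+1})·c_i = -6006, so x̄ = -6006 / (6·(-145)) = 1001/145.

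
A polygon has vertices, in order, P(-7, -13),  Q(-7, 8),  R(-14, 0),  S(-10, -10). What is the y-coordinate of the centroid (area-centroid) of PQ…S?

-383/165

Apply the shoelace (surveyor's) formula. First the cross-terms c_i = x_i·y_{i+1} − x_{i+1}·y_i:
  -147, 112, 140, 60  ⇒  2A = 165, A = 82.5.
Then Σ (y_i + y_{i+1})·c_i = -1149, so ȳ = -1149 / (6·82.5) = -383/165.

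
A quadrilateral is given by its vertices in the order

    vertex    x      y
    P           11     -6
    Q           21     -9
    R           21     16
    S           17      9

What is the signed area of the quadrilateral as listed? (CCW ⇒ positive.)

134

Apply the shoelace formula: 2A = Σ (x_i·y_{i+1} − x_{i+1}·y_i), indices taken mod 4.
Cross-terms: 27, 525, -83, -201  ⇒  Σ = 268
Signed area = Σ/2 = 134 (positive ⇒ counter-clockwise traversal).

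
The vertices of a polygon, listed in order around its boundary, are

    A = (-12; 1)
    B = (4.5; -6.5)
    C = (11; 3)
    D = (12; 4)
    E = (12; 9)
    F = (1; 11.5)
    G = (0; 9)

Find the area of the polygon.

Apply the surveyor's formula: 2A = Σ (x_i·y_{i+1} − x_{i+1}·y_i), indices taken mod 7.
Σ = (73.5) + (85) + (8) + (60) + (129) + (9) + (108) = 472.5
Area = |Σ|/2 = 236.25.

236.25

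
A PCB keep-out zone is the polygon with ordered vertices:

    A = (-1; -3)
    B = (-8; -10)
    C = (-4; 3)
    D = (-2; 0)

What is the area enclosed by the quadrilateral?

33

A→B: (-1)(-10) − (-8)(-3) = -14
B→C: (-8)(3) − (-4)(-10) = -64
C→D: (-4)(0) − (-2)(3) = 6
D→A: (-2)(-3) − (-1)(0) = 6
Σ = -66
Area = |Σ|/2 = 33.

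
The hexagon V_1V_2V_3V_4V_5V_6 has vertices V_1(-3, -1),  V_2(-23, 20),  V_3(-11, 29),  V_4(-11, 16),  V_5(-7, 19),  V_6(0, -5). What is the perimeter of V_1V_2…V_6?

|V_1V_2| = √((-20)² + (21)²) = √841 = 29
|V_2V_3| = √((12)² + (9)²) = √225 = 15
|V_3V_4| = √((0)² + (-13)²) = √169 = 13
|V_4V_5| = √((4)² + (3)²) = √25 = 5
|V_5V_6| = √((7)² + (-24)²) = √625 = 25
|V_6V_1| = √((-3)² + (4)²) = √25 = 5
Perimeter = 29 + 15 + 13 + 5 + 25 + 5 = 92.

92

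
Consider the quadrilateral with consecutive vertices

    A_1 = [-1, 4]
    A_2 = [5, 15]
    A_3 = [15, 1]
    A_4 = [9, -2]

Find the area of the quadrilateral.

130

Cross-terms: -35, -220, -39, 34  ⇒  Σ = -260
Area = |Σ|/2 = 130.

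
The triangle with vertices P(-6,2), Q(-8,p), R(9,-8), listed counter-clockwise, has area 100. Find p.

The doubled signed area Σ (x_i y_{i+1} − x_{i+1} y_i) is linear in p.
With p=0 it equals 50; the coefficient of p is -15 (from the two edges through Q).
So -15·p + 50 = 2·100 = 200 ⇒ p = -10.

-10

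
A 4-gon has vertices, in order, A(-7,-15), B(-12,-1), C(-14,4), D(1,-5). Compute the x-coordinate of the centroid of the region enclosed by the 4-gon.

Apply Gauss's area formula. First the cross-terms c_i = x_i·y_{i+1} − x_{i+1}·y_i:
  -173, -62, 66, -50  ⇒  2A = -219, A = -109.5.
Then Σ (x_i + x_{i+1})·c_i = 4341, so x̄ = 4341 / (6·(-109.5)) = -1447/219.

-1447/219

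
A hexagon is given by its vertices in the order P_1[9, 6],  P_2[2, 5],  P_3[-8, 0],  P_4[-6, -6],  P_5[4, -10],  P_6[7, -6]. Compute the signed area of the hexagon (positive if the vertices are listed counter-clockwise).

Apply the surveyor's formula: 2A = Σ (x_i·y_{i+1} − x_{i+1}·y_i), indices taken mod 6.
Σ = (33) + (40) + (48) + (84) + (46) + (96) = 347
Signed area = Σ/2 = 173.5 (positive ⇒ counter-clockwise traversal).

173.5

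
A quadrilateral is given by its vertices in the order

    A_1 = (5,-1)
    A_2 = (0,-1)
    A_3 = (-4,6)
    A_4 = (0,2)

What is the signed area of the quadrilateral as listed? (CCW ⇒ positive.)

-13.5

Cross-terms: -5, -4, -8, -10  ⇒  Σ = -27
Signed area = Σ/2 = -13.5 (negative ⇒ clockwise traversal).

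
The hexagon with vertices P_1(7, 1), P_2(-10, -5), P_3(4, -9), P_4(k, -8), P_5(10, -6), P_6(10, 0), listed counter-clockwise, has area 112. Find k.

The doubled signed area Σ (x_i y_{i+1} − x_{i+1} y_i) is linear in k.
With k=0 it equals 203; the coefficient of k is 3 (from the two edges through P_4).
So 3·k + 203 = 2·112 = 224 ⇒ k = 7.

7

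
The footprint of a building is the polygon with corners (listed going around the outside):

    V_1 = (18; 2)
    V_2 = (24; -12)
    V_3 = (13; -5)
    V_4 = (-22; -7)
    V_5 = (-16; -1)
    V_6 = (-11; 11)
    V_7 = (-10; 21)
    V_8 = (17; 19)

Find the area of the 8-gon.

Apply the surveyor's formula: 2A = Σ (x_i·y_{i+1} − x_{i+1}·y_i), indices taken mod 8.
Σ = (-264) + (36) + (-201) + (-90) + (-187) + (-121) + (-547) + (-308) = -1682
Area = |Σ|/2 = 841.

841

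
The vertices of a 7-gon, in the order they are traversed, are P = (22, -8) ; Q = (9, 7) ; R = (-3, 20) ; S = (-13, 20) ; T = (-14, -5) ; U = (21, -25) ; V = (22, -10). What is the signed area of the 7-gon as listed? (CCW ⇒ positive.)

Cross-terms: 226, 201, 200, 345, 455, 340, 44  ⇒  Σ = 1811
Signed area = Σ/2 = 905.5 (positive ⇒ counter-clockwise traversal).

905.5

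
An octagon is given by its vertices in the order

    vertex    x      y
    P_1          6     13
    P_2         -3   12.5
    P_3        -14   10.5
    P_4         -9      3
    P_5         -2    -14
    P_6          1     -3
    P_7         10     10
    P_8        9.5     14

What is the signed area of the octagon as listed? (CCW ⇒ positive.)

Cross-terms: 114, 143.5, 52.5, 132, 20, 40, 45, 39.5  ⇒  Σ = 586.5
Signed area = Σ/2 = 293.25 (positive ⇒ counter-clockwise traversal).

293.25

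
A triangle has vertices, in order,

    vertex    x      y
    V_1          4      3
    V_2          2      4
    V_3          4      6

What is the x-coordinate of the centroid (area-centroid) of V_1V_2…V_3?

Apply the shoelace formula. First the cross-terms c_i = x_i·y_{i+1} − x_{i+1}·y_i:
  10, -4, -12  ⇒  2A = -6, A = -3.
Then Σ (x_i + x_{i+1})·c_i = -60, so x̄ = -60 / (6·(-3)) = 10/3.

10/3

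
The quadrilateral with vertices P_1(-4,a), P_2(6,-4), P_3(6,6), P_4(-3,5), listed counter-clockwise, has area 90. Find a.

-4

Write out the shoelace sum; only the two edges meeting at P_1 involve a:
2·Area = [((-3)·a − (-4)·5) + ((-4)·(-4) − 6·a)] + 108
       = -9·a + 144 = 180
⇒ a = -4.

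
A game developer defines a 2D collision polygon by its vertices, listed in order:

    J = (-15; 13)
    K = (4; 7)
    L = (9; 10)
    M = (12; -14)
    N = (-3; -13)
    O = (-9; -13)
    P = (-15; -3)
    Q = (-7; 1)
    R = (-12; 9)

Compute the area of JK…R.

489

Σ = (-157) + (-23) + (-246) + (-198) + (-78) + (-168) + (-36) + (-51) + (-21) = -978
Area = |Σ|/2 = 489.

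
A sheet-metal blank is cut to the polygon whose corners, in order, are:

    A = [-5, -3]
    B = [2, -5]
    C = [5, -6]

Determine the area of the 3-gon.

0.5

A→B: (-5)(-5) − (2)(-3) = 31
B→C: (2)(-6) − (5)(-5) = 13
C→A: (5)(-3) − (-5)(-6) = -45
Σ = -1
Area = |Σ|/2 = 0.5.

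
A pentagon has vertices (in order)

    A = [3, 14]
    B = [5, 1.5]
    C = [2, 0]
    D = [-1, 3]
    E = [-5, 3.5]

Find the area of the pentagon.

65.75

Apply the shoelace (surveyor's) formula: 2A = Σ (x_i·y_{i+1} − x_{i+1}·y_i), indices taken mod 5.
Σ = (-65.5) + (-3) + (6) + (11.5) + (-80.5) = -131.5
Area = |Σ|/2 = 65.75.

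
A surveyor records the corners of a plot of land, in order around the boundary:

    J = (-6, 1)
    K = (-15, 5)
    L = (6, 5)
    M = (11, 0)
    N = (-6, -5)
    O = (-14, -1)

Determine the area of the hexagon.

Apply the shoelace (surveyor's) formula: 2A = Σ (x_i·y_{i+1} − x_{i+1}·y_i), indices taken mod 6.
J→K: (-6)(5) − (-15)(1) = -15
K→L: (-15)(5) − (6)(5) = -105
L→M: (6)(0) − (11)(5) = -55
M→N: (11)(-5) − (-6)(0) = -55
N→O: (-6)(-1) − (-14)(-5) = -64
O→J: (-14)(1) − (-6)(-1) = -20
Σ = -314
Area = |Σ|/2 = 157.

157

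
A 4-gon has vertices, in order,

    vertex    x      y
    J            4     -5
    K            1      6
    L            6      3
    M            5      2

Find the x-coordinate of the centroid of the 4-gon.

52/15

Apply the shoelace (surveyor's) formula. First the cross-terms c_i = x_i·y_{i+1} − x_{i+1}·y_i:
  29, -33, -3, -33  ⇒  2A = -40, A = -20.
Then Σ (x_i + x_{i+1})·c_i = -416, so x̄ = -416 / (6·(-20)) = 52/15.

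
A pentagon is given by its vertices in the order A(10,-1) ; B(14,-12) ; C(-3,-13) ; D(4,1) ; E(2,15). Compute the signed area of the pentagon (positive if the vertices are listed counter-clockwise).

Apply the shoelace (surveyor's) formula: 2A = Σ (x_i·y_{i+1} − x_{i+1}·y_i), indices taken mod 5.
Cross-terms: -106, -218, 49, 58, -152  ⇒  Σ = -369
Signed area = Σ/2 = -184.5 (negative ⇒ clockwise traversal).

-184.5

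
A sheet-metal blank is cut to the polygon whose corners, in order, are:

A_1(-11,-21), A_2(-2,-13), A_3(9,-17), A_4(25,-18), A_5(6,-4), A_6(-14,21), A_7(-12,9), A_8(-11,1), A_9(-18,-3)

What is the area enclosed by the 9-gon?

Apply the surveyor's formula: 2A = Σ (x_i·y_{i+1} − x_{i+1}·y_i), indices taken mod 9.
Σ = (101) + (151) + (263) + (8) + (70) + (126) + (87) + (51) + (345) = 1202
Area = |Σ|/2 = 601.

601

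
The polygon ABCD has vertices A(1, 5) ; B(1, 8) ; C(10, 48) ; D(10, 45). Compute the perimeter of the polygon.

88

|AB| = √((0)² + (3)²) = √9 = 3
|BC| = √((9)² + (40)²) = √1681 = 41
|CD| = √((0)² + (-3)²) = √9 = 3
|DA| = √((-9)² + (-40)²) = √1681 = 41
Perimeter = 3 + 41 + 3 + 41 = 88.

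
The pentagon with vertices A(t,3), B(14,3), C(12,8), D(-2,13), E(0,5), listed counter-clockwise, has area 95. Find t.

3

The doubled signed area Σ (x_i y_{i+1} − x_{i+1} y_i) is linear in t.
With t=0 it equals 196; the coefficient of t is -2 (from the two edges through A).
So -2·t + 196 = 2·95 = 190 ⇒ t = 3.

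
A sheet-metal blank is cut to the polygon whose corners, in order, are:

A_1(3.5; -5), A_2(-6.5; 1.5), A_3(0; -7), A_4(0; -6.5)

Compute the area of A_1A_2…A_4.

Apply the surveyor's formula: 2A = Σ (x_i·y_{i+1} − x_{i+1}·y_i), indices taken mod 4.
Σ = (-27.25) + (45.5) + (0) + (22.75) = 41
Area = |Σ|/2 = 20.5.

20.5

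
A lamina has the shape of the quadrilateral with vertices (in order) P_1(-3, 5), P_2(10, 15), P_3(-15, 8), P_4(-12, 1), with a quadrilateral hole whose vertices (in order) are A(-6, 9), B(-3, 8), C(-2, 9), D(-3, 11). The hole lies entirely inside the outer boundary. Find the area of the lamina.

Outer boundary:
Apply the surveyor's formula: 2A = Σ (x_i·y_{i+1} − x_{i+1}·y_i), indices taken mod 4.
Σ = (-95) + (305) + (81) + (-57) = 234
Area = |Σ|/2 = 117.
Hole:
Apply the shoelace formula: 2A = Σ (x_i·y_{i+1} − x_{i+1}·y_i), indices taken mod 4.
Σ = (-21) + (-11) + (5) + (39) = 12
Area = |Σ|/2 = 6.
Net area = 117 − 6 = 111.

111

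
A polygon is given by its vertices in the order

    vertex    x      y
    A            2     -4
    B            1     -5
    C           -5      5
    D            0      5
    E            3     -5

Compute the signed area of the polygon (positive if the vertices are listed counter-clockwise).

-34

Apply the shoelace (surveyor's) formula: 2A = Σ (x_i·y_{i+1} − x_{i+1}·y_i), indices taken mod 5.
A→B: (2)(-5) − (1)(-4) = -6
B→C: (1)(5) − (-5)(-5) = -20
C→D: (-5)(5) − (0)(5) = -25
D→E: (0)(-5) − (3)(5) = -15
E→A: (3)(-4) − (2)(-5) = -2
Σ = -68
Signed area = Σ/2 = -34 (negative ⇒ clockwise traversal).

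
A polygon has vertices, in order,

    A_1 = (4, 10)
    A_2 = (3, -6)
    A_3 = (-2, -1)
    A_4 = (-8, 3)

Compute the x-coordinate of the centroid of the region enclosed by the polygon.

-23/105

Apply Gauss's area formula. First the cross-terms c_i = x_i·y_{i+1} − x_{i+1}·y_i:
  -54, -15, -14, -92  ⇒  2A = -175, A = -87.5.
Then Σ (x_i + x_{i+1})·c_i = 115, so x̄ = 115 / (6·(-87.5)) = -23/105.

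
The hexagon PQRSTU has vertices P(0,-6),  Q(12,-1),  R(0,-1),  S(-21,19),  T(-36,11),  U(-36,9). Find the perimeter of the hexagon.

112

|PQ| = √((12)² + (5)²) = √169 = 13
|QR| = √((-12)² + (0)²) = √144 = 12
|RS| = √((-21)² + (20)²) = √841 = 29
|ST| = √((-15)² + (-8)²) = √289 = 17
|TU| = √((0)² + (-2)²) = √4 = 2
|UP| = √((36)² + (-15)²) = √1521 = 39
Perimeter = 13 + 12 + 29 + 17 + 2 + 39 = 112.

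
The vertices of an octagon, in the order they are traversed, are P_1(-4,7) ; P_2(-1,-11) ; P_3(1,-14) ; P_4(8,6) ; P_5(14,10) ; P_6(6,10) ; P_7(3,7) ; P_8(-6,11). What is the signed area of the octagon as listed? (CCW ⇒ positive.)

Cross-terms: 51, 25, 118, -4, 80, 12, 75, 2  ⇒  Σ = 359
Signed area = Σ/2 = 179.5 (positive ⇒ counter-clockwise traversal).

179.5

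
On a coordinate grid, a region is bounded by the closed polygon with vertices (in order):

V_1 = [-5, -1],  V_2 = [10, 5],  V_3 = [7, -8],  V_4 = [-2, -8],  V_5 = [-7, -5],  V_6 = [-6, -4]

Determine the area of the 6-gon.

132

Apply the surveyor's formula: 2A = Σ (x_i·y_{i+1} − x_{i+1}·y_i), indices taken mod 6.
Cross-terms: -15, -115, -72, -46, -2, -14  ⇒  Σ = -264
Area = |Σ|/2 = 132.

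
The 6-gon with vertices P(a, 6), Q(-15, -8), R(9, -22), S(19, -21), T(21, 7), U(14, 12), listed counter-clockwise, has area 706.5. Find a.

6

Write out the shoelace sum; only the two edges meeting at P involve a:
2·Area = [(14·6 − a·12) + (a·(-8) − (-15)·6)] + 1359
       = -20·a + 1533 = 1413
⇒ a = 6.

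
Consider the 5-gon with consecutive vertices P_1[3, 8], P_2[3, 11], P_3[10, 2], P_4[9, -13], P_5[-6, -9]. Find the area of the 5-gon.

211.5

Apply Gauss's area formula: 2A = Σ (x_i·y_{i+1} − x_{i+1}·y_i), indices taken mod 5.
Σ = (9) + (-104) + (-148) + (-159) + (-21) = -423
Area = |Σ|/2 = 211.5.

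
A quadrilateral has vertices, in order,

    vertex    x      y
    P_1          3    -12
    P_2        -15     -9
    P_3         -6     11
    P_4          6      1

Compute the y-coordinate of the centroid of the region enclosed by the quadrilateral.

-430/191

Apply the surveyor's formula. First the cross-terms c_i = x_i·y_{i+1} − x_{i+1}·y_i:
  -207, -219, -72, -75  ⇒  2A = -573, A = -286.5.
Then Σ (y_i + y_{i+1})·c_i = 3870, so ȳ = 3870 / (6·(-286.5)) = -430/191.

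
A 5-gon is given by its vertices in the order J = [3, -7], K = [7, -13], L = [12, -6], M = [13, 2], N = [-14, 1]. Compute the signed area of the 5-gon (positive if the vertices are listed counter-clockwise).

Σ = (10) + (114) + (102) + (41) + (95) = 362
Signed area = Σ/2 = 181 (positive ⇒ counter-clockwise traversal).

181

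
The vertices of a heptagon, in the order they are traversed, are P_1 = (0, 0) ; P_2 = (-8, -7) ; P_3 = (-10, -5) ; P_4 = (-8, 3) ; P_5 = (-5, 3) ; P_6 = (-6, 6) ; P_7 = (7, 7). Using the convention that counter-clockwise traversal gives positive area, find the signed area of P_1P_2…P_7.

-102.5

Σ = (0) + (-30) + (-70) + (-9) + (-12) + (-84) + (0) = -205
Signed area = Σ/2 = -102.5 (negative ⇒ clockwise traversal).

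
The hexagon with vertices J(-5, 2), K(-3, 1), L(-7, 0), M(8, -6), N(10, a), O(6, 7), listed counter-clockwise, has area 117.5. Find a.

4

The doubled signed area Σ (x_i y_{i+1} − x_{i+1} y_i) is linear in a.
With a=0 it equals 227; the coefficient of a is 2 (from the two edges through N).
So 2·a + 227 = 2·117.5 = 235 ⇒ a = 4.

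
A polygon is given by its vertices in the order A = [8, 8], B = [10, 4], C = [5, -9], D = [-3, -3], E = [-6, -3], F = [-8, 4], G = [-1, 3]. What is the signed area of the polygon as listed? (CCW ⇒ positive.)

-154.5

Σ = (-48) + (-110) + (-42) + (-9) + (-48) + (-20) + (-32) = -309
Signed area = Σ/2 = -154.5 (negative ⇒ clockwise traversal).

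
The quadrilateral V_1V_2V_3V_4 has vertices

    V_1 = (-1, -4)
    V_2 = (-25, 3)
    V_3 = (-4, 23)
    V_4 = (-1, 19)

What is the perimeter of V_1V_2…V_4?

82

|V_1V_2| = √((-24)² + (7)²) = √625 = 25
|V_2V_3| = √((21)² + (20)²) = √841 = 29
|V_3V_4| = √((3)² + (-4)²) = √25 = 5
|V_4V_1| = √((0)² + (-23)²) = √529 = 23
Perimeter = 25 + 29 + 5 + 23 = 82.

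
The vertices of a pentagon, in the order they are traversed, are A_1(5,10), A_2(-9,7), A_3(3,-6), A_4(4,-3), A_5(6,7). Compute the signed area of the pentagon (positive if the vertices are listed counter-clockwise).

122

Apply the surveyor's formula: 2A = Σ (x_i·y_{i+1} − x_{i+1}·y_i), indices taken mod 5.
Σ = (125) + (33) + (15) + (46) + (25) = 244
Signed area = Σ/2 = 122 (positive ⇒ counter-clockwise traversal).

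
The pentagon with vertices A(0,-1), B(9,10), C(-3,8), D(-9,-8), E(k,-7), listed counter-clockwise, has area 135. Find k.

Write out the shoelace sum; only the two edges meeting at E involve k:
2·Area = [((-9)·(-7) − k·(-8)) + (k·(-1) − 0·(-7))] + 207
       = 7·k + 270 = 270
⇒ k = 0.

0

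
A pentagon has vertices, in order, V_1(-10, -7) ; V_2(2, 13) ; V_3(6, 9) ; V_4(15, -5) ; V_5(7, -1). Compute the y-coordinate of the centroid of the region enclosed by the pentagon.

581/285

Apply the surveyor's formula. First the cross-terms c_i = x_i·y_{i+1} − x_{i+1}·y_i:
  -116, -60, -165, 20, -59  ⇒  2A = -380, A = -190.
Then Σ (y_i + y_{i+1})·c_i = -2324, so ȳ = -2324 / (6·(-190)) = 581/285.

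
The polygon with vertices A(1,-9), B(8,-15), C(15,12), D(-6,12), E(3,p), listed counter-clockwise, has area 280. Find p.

1

Write out the shoelace sum; only the two edges meeting at E involve p:
2·Area = [((-6)·p − 3·12) + (3·(-9) − 1·p)] + 630
       = -7·p + 567 = 560
⇒ p = 1.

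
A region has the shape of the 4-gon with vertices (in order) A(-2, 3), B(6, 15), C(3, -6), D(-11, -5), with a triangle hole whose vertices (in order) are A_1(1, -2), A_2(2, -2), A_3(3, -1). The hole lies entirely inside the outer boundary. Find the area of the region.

126

Outer boundary:
Apply the shoelace formula: 2A = Σ (x_i·y_{i+1} − x_{i+1}·y_i), indices taken mod 4.
Σ = (-48) + (-81) + (-81) + (-43) = -253
Area = |Σ|/2 = 126.5.
Hole:
Apply the surveyor's formula: 2A = Σ (x_i·y_{i+1} − x_{i+1}·y_i), indices taken mod 3.
Cross-terms: 2, 4, -5  ⇒  Σ = 1
Area = |Σ|/2 = 0.5.
Net area = 126.5 − 0.5 = 126.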